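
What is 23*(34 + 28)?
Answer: 1426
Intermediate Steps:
23*(34 + 28) = 23*62 = 1426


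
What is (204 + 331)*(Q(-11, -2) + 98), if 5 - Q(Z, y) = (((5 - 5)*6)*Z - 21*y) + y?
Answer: 33705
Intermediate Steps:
Q(Z, y) = 5 + 20*y (Q(Z, y) = 5 - ((((5 - 5)*6)*Z - 21*y) + y) = 5 - (((0*6)*Z - 21*y) + y) = 5 - ((0*Z - 21*y) + y) = 5 - ((0 - 21*y) + y) = 5 - (-21*y + y) = 5 - (-20)*y = 5 + 20*y)
(204 + 331)*(Q(-11, -2) + 98) = (204 + 331)*((5 + 20*(-2)) + 98) = 535*((5 - 40) + 98) = 535*(-35 + 98) = 535*63 = 33705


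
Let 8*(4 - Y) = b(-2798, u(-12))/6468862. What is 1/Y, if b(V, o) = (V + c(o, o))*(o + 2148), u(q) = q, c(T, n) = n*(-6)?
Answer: 3234431/13301645 ≈ 0.24316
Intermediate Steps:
c(T, n) = -6*n
b(V, o) = (2148 + o)*(V - 6*o) (b(V, o) = (V - 6*o)*(o + 2148) = (V - 6*o)*(2148 + o) = (2148 + o)*(V - 6*o))
Y = 13301645/3234431 (Y = 4 - (-12888*(-12) - 6*(-12)**2 + 2148*(-2798) - 2798*(-12))/(8*6468862) = 4 - (154656 - 6*144 - 6010104 + 33576)/(8*6468862) = 4 - (154656 - 864 - 6010104 + 33576)/(8*6468862) = 4 - (-727842)/6468862 = 4 - 1/8*(-2911368/3234431) = 4 + 363921/3234431 = 13301645/3234431 ≈ 4.1125)
1/Y = 1/(13301645/3234431) = 3234431/13301645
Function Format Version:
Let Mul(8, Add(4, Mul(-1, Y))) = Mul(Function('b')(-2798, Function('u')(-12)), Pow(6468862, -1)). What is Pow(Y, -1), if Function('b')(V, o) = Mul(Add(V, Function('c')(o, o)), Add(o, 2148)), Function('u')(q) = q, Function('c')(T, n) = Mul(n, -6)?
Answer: Rational(3234431, 13301645) ≈ 0.24316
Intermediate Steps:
Function('c')(T, n) = Mul(-6, n)
Function('b')(V, o) = Mul(Add(2148, o), Add(V, Mul(-6, o))) (Function('b')(V, o) = Mul(Add(V, Mul(-6, o)), Add(o, 2148)) = Mul(Add(V, Mul(-6, o)), Add(2148, o)) = Mul(Add(2148, o), Add(V, Mul(-6, o))))
Y = Rational(13301645, 3234431) (Y = Add(4, Mul(Rational(-1, 8), Mul(Add(Mul(-12888, -12), Mul(-6, Pow(-12, 2)), Mul(2148, -2798), Mul(-2798, -12)), Pow(6468862, -1)))) = Add(4, Mul(Rational(-1, 8), Mul(Add(154656, Mul(-6, 144), -6010104, 33576), Rational(1, 6468862)))) = Add(4, Mul(Rational(-1, 8), Mul(Add(154656, -864, -6010104, 33576), Rational(1, 6468862)))) = Add(4, Mul(Rational(-1, 8), Mul(-5822736, Rational(1, 6468862)))) = Add(4, Mul(Rational(-1, 8), Rational(-2911368, 3234431))) = Add(4, Rational(363921, 3234431)) = Rational(13301645, 3234431) ≈ 4.1125)
Pow(Y, -1) = Pow(Rational(13301645, 3234431), -1) = Rational(3234431, 13301645)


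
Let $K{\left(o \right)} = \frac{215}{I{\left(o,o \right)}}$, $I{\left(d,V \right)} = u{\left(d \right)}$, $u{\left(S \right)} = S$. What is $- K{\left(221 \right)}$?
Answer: $- \frac{215}{221} \approx -0.97285$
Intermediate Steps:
$I{\left(d,V \right)} = d$
$K{\left(o \right)} = \frac{215}{o}$
$- K{\left(221 \right)} = - \frac{215}{221}$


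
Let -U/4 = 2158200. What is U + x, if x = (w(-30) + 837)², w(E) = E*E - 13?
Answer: -5660624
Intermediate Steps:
w(E) = -13 + E² (w(E) = E² - 13 = -13 + E²)
U = -8632800 (U = -4*2158200 = -8632800)
x = 2972176 (x = ((-13 + (-30)²) + 837)² = ((-13 + 900) + 837)² = (887 + 837)² = 1724² = 2972176)
U + x = -8632800 + 2972176 = -5660624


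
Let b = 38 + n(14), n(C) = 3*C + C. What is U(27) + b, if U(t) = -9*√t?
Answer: 94 - 27*√3 ≈ 47.235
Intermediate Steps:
n(C) = 4*C
b = 94 (b = 38 + 4*14 = 38 + 56 = 94)
U(27) + b = -27*√3 + 94 = 94 - 27*√3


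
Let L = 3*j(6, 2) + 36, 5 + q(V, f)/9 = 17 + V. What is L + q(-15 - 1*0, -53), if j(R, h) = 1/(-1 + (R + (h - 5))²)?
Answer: 75/8 ≈ 9.3750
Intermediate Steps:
q(V, f) = 108 + 9*V (q(V, f) = -45 + 9*(17 + V) = -45 + (153 + 9*V) = 108 + 9*V)
j(R, h) = 1/(-1 + (-5 + R + h)²) (j(R, h) = 1/(-1 + (R + (-5 + h))²) = 1/(-1 + (-5 + R + h)²))
L = 291/8 (L = 3/(-1 + (-5 + 6 + 2)²) + 36 = 3/(-1 + 3²) + 36 = 3/(-1 + 9) + 36 = 3/8 + 36 = 291/8 ≈ 36.375)
L + q(-15 - 1*0, -53) = 291/8 + (108 + 9*(-15 - 1*0)) = 291/8 + (108 + 9*(-15 + 0)) = 291/8 + (108 + 9*(-15)) = 291/8 + (108 - 135) = 291/8 - 27 = 75/8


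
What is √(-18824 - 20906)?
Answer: I*√39730 ≈ 199.32*I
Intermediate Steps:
√(-18824 - 20906) = √(-39730) = I*√39730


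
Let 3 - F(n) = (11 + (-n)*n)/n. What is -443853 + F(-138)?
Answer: -61270333/138 ≈ -4.4399e+5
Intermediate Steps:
F(n) = 3 - (11 - n²)/n (F(n) = 3 - (11 + (-n)*n)/n = 3 - (11 - n²)/n)
-443853 + F(-138) = -443853 + (3 - 138 - 11/(-138)) = -443853 + (3 - 138 - 11*(-1/138)) = -443853 + (3 - 138 + 11/138) = -443853 - 18619/138 = -61270333/138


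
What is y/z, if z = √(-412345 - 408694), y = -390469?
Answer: 390469*I*√821039/821039 ≈ 430.93*I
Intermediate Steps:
z = I*√821039 (z = √(-821039) = I*√821039 ≈ 906.11*I)
y/z = -390469*(-I*√821039/821039) = -(-390469)*I*√821039/821039 = 390469*I*√821039/821039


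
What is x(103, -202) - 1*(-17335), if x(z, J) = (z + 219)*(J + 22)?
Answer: -40625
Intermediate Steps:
x(z, J) = (22 + J)*(219 + z) (x(z, J) = (219 + z)*(22 + J) = (22 + J)*(219 + z))
x(103, -202) - 1*(-17335) = (4818 + 22*103 + 219*(-202) - 202*103) - 1*(-17335) = (4818 + 2266 - 44238 - 20806) + 17335 = -57960 + 17335 = -40625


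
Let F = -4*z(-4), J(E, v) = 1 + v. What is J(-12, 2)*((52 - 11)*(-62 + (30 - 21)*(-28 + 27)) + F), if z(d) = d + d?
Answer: -8637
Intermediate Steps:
z(d) = 2*d
F = 32 (F = -8*(-4) = -4*(-8) = 32)
J(-12, 2)*((52 - 11)*(-62 + (30 - 21)*(-28 + 27)) + F) = (1 + 2)*((52 - 11)*(-62 + (30 - 21)*(-28 + 27)) + 32) = 3*(41*(-62 + 9*(-1)) + 32) = 3*(41*(-62 - 9) + 32) = 3*(41*(-71) + 32) = 3*(-2911 + 32) = 3*(-2879) = -8637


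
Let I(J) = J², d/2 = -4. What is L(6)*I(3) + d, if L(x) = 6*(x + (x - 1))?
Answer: 586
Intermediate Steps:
d = -8 (d = 2*(-4) = -8)
L(x) = -6 + 12*x (L(x) = 6*(x + (-1 + x)) = 6*(-1 + 2*x) = -6 + 12*x)
L(6)*I(3) + d = (-6 + 12*6)*3² - 8 = (-6 + 72)*9 - 8 = 66*9 - 8 = 594 - 8 = 586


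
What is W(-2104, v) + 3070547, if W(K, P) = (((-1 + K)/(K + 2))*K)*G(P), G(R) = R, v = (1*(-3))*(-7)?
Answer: 3180641237/1051 ≈ 3.0263e+6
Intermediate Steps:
v = 21 (v = -3*(-7) = 21)
W(K, P) = K*P*(-1 + K)/(2 + K) (W(K, P) = (((-1 + K)/(K + 2))*K)*P = (((-1 + K)/(2 + K))*K)*P = (K*(-1 + K)/(2 + K))*P = K*P*(-1 + K)/(2 + K))
W(-2104, v) + 3070547 = -2104*21*(-1 - 2104)/(2 - 2104) + 3070547 = -2104*21*(-2105)/(-2102) + 3070547 = -2104*21*(-1/2102)*(-2105) + 3070547 = -46503660/1051 + 3070547 = 3180641237/1051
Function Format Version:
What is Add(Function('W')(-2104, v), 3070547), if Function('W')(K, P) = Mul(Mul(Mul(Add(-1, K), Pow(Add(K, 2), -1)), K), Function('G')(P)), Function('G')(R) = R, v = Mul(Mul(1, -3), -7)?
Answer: Rational(3180641237, 1051) ≈ 3.0263e+6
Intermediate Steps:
v = 21 (v = Mul(-3, -7) = 21)
Function('W')(K, P) = Mul(K, P, Pow(Add(2, K), -1), Add(-1, K)) (Function('W')(K, P) = Mul(Mul(Mul(Add(-1, K), Pow(Add(K, 2), -1)), K), P) = Mul(Mul(Mul(Add(-1, K), Pow(Add(2, K), -1)), K), P) = Mul(Mul(Mul(Pow(Add(2, K), -1), Add(-1, K)), K), P) = Mul(Mul(K, Pow(Add(2, K), -1), Add(-1, K)), P) = Mul(K, P, Pow(Add(2, K), -1), Add(-1, K)))
Add(Function('W')(-2104, v), 3070547) = Add(Mul(-2104, 21, Pow(Add(2, -2104), -1), Add(-1, -2104)), 3070547) = Add(Mul(-2104, 21, Pow(-2102, -1), -2105), 3070547) = Add(Mul(-2104, 21, Rational(-1, 2102), -2105), 3070547) = Add(Rational(-46503660, 1051), 3070547) = Rational(3180641237, 1051)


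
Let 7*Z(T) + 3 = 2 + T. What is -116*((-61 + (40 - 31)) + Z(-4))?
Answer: 42804/7 ≈ 6114.9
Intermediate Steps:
Z(T) = -1/7 + T/7 (Z(T) = -3/7 + (2 + T)/7 = -3/7 + (2/7 + T/7) = -1/7 + T/7)
-116*((-61 + (40 - 31)) + Z(-4)) = -116*((-61 + (40 - 31)) + (-1/7 + (1/7)*(-4))) = -116*((-61 + 9) + (-1/7 - 4/7)) = -116*(-52 - 5/7) = -116*(-369/7) = 42804/7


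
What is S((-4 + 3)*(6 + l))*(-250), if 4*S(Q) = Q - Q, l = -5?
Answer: 0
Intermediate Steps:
S(Q) = 0 (S(Q) = (Q - Q)/4 = (¼)*0 = 0)
S((-4 + 3)*(6 + l))*(-250) = 0*(-250) = 0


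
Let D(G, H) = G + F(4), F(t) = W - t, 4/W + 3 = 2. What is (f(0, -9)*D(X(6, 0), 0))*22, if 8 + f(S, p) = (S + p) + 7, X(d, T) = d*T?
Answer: 1760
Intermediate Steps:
W = -4 (W = 4/(-3 + 2) = 4/(-1) = 4*(-1) = -4)
X(d, T) = T*d
f(S, p) = -1 + S + p (f(S, p) = -8 + ((S + p) + 7) = -8 + (7 + S + p) = -1 + S + p)
F(t) = -4 - t
D(G, H) = -8 + G (D(G, H) = G + (-4 - 1*4) = G + (-4 - 4) = G - 8 = -8 + G)
(f(0, -9)*D(X(6, 0), 0))*22 = ((-1 + 0 - 9)*(-8 + 0*6))*22 = -10*(-8 + 0)*22 = -10*(-8)*22 = 80*22 = 1760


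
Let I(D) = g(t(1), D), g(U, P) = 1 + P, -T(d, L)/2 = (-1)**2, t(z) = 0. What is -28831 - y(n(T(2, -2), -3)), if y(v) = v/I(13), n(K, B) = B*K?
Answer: -201820/7 ≈ -28831.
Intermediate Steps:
T(d, L) = -2 (T(d, L) = -2*(-1)**2 = -2*1 = -2)
I(D) = 1 + D
y(v) = v/14 (y(v) = v/(1 + 13) = v/14)
-28831 - y(n(T(2, -2), -3)) = -28831 - (-3*(-2))/14 = -28831 - 6/14 = -28831 - 1*3/7 = -28831 - 3/7 = -201820/7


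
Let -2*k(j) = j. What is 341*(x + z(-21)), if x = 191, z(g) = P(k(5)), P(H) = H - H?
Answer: 65131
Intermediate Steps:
k(j) = -j/2
P(H) = 0
z(g) = 0
341*(x + z(-21)) = 341*(191 + 0) = 341*191 = 65131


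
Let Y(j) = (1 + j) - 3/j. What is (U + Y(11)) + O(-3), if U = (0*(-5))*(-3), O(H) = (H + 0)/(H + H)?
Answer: 269/22 ≈ 12.227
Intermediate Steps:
O(H) = ½ (O(H) = H/((2*H)) = H*(1/(2*H)) = ½)
Y(j) = 1 + j - 3/j
U = 0 (U = 0*(-3) = 0)
(U + Y(11)) + O(-3) = (0 + (1 + 11 - 3/11)) + ½ = (0 + 129/11) + ½ = 129/11 + ½ = 269/22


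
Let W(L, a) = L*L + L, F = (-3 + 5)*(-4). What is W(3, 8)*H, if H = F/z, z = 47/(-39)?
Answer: 3744/47 ≈ 79.660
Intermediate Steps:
z = -47/39 (z = 47*(-1/39) = -47/39 ≈ -1.2051)
F = -8 (F = 2*(-4) = -8)
W(L, a) = L + L**2 (W(L, a) = L**2 + L = L + L**2)
H = 312/47 (H = -8/(-47/39) = -8*(-39/47) = 312/47 ≈ 6.6383)
W(3, 8)*H = (3*(1 + 3))*(312/47) = (3*4)*(312/47) = 12*(312/47) = 3744/47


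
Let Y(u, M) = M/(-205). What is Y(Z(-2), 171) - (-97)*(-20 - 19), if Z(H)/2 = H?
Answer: -775686/205 ≈ -3783.8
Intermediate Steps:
Z(H) = 2*H
Y(u, M) = -M/205 (Y(u, M) = M*(-1/205) = -M/205)
Y(Z(-2), 171) - (-97)*(-20 - 19) = -1/205*171 - (-97)*(-20 - 19) = -171/205 - (-97)*(-39) = -171/205 - 1*3783 = -171/205 - 3783 = -775686/205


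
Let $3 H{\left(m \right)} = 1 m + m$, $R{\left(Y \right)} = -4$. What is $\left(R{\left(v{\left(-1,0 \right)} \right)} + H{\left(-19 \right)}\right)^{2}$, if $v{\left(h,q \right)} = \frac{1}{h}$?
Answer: $\frac{2500}{9} \approx 277.78$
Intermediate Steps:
$H{\left(m \right)} = \frac{2 m}{3}$ ($H{\left(m \right)} = \frac{1 m + m}{3} = \frac{m + m}{3} = \frac{2 m}{3}$)
$\left(R{\left(v{\left(-1,0 \right)} \right)} + H{\left(-19 \right)}\right)^{2} = \left(-4 + \frac{2}{3} \left(-19\right)\right)^{2} = \left(-4 - \frac{38}{3}\right)^{2} = \left(- \frac{50}{3}\right)^{2} = \frac{2500}{9}$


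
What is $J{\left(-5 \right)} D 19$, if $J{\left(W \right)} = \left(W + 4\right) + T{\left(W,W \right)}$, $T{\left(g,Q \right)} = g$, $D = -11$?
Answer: $1254$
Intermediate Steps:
$J{\left(W \right)} = 4 + 2 W$ ($J{\left(W \right)} = \left(W + 4\right) + W = \left(4 + W\right) + W = 4 + 2 W$)
$J{\left(-5 \right)} D 19 = \left(4 + 2 \left(-5\right)\right) \left(-11\right) 19 = \left(4 - 10\right) \left(-11\right) 19 = \left(-6\right) \left(-11\right) 19 = 66 \cdot 19 = 1254$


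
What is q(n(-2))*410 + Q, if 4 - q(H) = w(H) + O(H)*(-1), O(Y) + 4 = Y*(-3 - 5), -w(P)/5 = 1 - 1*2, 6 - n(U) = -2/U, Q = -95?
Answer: -18545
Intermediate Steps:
n(U) = 6 + 2/U (n(U) = 6 - (-2)/U = 6 + 2/U)
w(P) = 5 (w(P) = -5*(1 - 1*2) = -5*(1 - 2) = -5*(-1) = 5)
O(Y) = -4 - 8*Y (O(Y) = -4 + Y*(-3 - 5) = -4 + Y*(-8) = -4 - 8*Y)
q(H) = -5 - 8*H (q(H) = 4 - (5 + (-4 - 8*H)*(-1)) = 4 - (5 + (4 + 8*H)) = 4 - (9 + 8*H) = 4 + (-9 - 8*H) = -5 - 8*H)
q(n(-2))*410 + Q = (-5 - 8*(6 + 2/(-2)))*410 - 95 = (-5 - 8*(6 + 2*(-½)))*410 - 95 = (-5 - 8*(6 - 1))*410 - 95 = (-5 - 8*5)*410 - 95 = (-5 - 40)*410 - 95 = -45*410 - 95 = -18450 - 95 = -18545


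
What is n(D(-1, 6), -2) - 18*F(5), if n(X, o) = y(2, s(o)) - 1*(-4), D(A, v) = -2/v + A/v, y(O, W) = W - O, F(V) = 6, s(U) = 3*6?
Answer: -88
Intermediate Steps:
s(U) = 18
n(X, o) = 20 (n(X, o) = (18 - 1*2) - 1*(-4) = (18 - 2) + 4 = 16 + 4 = 20)
n(D(-1, 6), -2) - 18*F(5) = 20 - 18*6 = 20 - 108 = -88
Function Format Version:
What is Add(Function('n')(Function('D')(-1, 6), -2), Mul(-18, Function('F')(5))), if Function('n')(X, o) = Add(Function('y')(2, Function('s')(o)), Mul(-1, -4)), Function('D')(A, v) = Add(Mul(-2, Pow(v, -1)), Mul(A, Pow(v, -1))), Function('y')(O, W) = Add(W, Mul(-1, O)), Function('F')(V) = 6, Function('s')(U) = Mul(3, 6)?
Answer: -88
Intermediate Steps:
Function('s')(U) = 18
Function('n')(X, o) = 20 (Function('n')(X, o) = Add(Add(18, Mul(-1, 2)), Mul(-1, -4)) = Add(Add(18, -2), 4) = Add(16, 4) = 20)
Add(Function('n')(Function('D')(-1, 6), -2), Mul(-18, Function('F')(5))) = Add(20, Mul(-18, 6)) = Add(20, -108) = -88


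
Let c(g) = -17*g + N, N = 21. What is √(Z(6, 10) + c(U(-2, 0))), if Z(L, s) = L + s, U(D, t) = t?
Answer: √37 ≈ 6.0828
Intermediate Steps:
c(g) = 21 - 17*g (c(g) = -17*g + 21 = 21 - 17*g)
√(Z(6, 10) + c(U(-2, 0))) = √((6 + 10) + (21 - 17*0)) = √(16 + (21 + 0)) = √(16 + 21) = √37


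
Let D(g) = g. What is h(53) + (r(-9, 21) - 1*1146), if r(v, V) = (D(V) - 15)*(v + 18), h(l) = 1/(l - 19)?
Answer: -37127/34 ≈ -1092.0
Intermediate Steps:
h(l) = 1/(-19 + l)
r(v, V) = (-15 + V)*(18 + v) (r(v, V) = (V - 15)*(v + 18) = (-15 + V)*(18 + v))
h(53) + (r(-9, 21) - 1*1146) = 1/(-19 + 53) + ((-270 - 15*(-9) + 18*21 + 21*(-9)) - 1*1146) = 1/34 + ((-270 + 135 + 378 - 189) - 1146) = 1/34 + (54 - 1146) = 1/34 - 1092 = -37127/34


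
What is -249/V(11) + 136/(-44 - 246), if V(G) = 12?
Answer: -12307/580 ≈ -21.219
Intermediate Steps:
-249/V(11) + 136/(-44 - 246) = -249/12 + 136/(-44 - 246) = -249*1/12 + 136/(-290) = -83/4 + 136*(-1/290) = -83/4 - 68/145 = -12307/580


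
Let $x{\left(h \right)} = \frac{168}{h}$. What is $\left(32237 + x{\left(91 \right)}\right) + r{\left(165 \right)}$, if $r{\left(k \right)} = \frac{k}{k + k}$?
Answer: $\frac{838223}{26} \approx 32239.0$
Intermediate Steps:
$r{\left(k \right)} = \frac{1}{2}$ ($r{\left(k \right)} = \frac{k}{2 k} = \frac{1}{2 k} k = \frac{1}{2}$)
$\left(32237 + x{\left(91 \right)}\right) + r{\left(165 \right)} = \left(32237 + \frac{168}{91}\right) + \frac{1}{2} = \left(32237 + 168 \cdot \frac{1}{91}\right) + \frac{1}{2} = \left(32237 + \frac{24}{13}\right) + \frac{1}{2} = \frac{419105}{13} + \frac{1}{2} = \frac{838223}{26}$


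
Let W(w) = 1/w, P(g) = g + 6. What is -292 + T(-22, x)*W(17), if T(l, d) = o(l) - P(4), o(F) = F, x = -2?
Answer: -4996/17 ≈ -293.88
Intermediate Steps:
P(g) = 6 + g
T(l, d) = -10 + l (T(l, d) = l - (6 + 4) = l - 1*10 = l - 10 = -10 + l)
-292 + T(-22, x)*W(17) = -292 + (-10 - 22)/17 = -292 - 32*1/17 = -292 - 32/17 = -4996/17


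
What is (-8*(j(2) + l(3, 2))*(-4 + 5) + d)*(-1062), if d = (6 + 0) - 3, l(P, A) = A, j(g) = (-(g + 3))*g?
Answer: -71154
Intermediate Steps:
j(g) = g*(-3 - g) (j(g) = (-(3 + g))*g = (-3 - g)*g = g*(-3 - g))
d = 3 (d = 6 - 3 = 3)
(-8*(j(2) + l(3, 2))*(-4 + 5) + d)*(-1062) = (-8*(-1*2*(3 + 2) + 2)*(-4 + 5) + 3)*(-1062) = (-8*(-1*2*5 + 2) + 3)*(-1062) = (-8*(-10 + 2) + 3)*(-1062) = (-(-64) + 3)*(-1062) = (-8*(-8) + 3)*(-1062) = (64 + 3)*(-1062) = 67*(-1062) = -71154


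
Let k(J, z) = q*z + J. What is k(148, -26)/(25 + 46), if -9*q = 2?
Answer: 1384/639 ≈ 2.1659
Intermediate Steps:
q = -2/9 (q = -1/9*2 = -2/9 ≈ -0.22222)
k(J, z) = J - 2*z/9 (k(J, z) = -2*z/9 + J = J - 2*z/9)
k(148, -26)/(25 + 46) = (148 - 2/9*(-26))/(25 + 46) = (148 + 52/9)/71 = (1384/9)*(1/71) = 1384/639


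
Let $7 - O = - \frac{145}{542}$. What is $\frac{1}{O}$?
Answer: $\frac{542}{3939} \approx 0.1376$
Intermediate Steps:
$O = \frac{3939}{542}$ ($O = 7 - - \frac{145}{542} = 7 + \frac{145}{542} = \frac{3939}{542} \approx 7.2675$)
$\frac{1}{O} = \frac{1}{\frac{3939}{542}} = \frac{542}{3939}$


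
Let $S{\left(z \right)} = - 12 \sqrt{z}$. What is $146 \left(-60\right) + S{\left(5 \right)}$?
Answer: $-8760 - 12 \sqrt{5} \approx -8786.8$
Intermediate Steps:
$146 \left(-60\right) + S{\left(5 \right)} = 146 \left(-60\right) - 12 \sqrt{5} = -8760 - 12 \sqrt{5}$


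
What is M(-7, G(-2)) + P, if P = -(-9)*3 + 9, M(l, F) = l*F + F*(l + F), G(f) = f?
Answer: 68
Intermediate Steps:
M(l, F) = F*l + F*(F + l)
P = 36 (P = -9*(-3) + 9 = 27 + 9 = 36)
M(-7, G(-2)) + P = -2*(-2 + 2*(-7)) + 36 = -2*(-2 - 14) + 36 = -2*(-16) + 36 = 32 + 36 = 68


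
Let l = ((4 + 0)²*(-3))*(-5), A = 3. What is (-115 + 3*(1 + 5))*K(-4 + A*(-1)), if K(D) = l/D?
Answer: 23280/7 ≈ 3325.7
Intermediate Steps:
l = 240 (l = (4²*(-3))*(-5) = (16*(-3))*(-5) = -48*(-5) = 240)
K(D) = 240/D
(-115 + 3*(1 + 5))*K(-4 + A*(-1)) = (-115 + 3*(1 + 5))*(240/(-4 + 3*(-1))) = (-115 + 3*6)*(240/(-4 - 3)) = (-115 + 18)*(240/(-7)) = -23280*(-1)/7 = -97*(-240/7) = 23280/7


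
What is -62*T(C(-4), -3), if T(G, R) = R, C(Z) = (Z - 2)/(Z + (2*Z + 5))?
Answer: 186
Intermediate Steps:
C(Z) = (-2 + Z)/(5 + 3*Z) (C(Z) = (-2 + Z)/(Z + (5 + 2*Z)) = (-2 + Z)/(5 + 3*Z))
-62*T(C(-4), -3) = -62*(-3) = 186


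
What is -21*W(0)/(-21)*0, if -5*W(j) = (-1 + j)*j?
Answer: 0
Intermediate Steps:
W(j) = -j*(-1 + j)/5 (W(j) = -(-1 + j)*j/5 = -j*(-1 + j)/5)
-21*W(0)/(-21)*0 = -21*(⅕)*0*(1 - 1*0)/(-21)*0 = -21*(⅕)*0*(1 + 0)*(-1)/21*0 = -21*(⅕)*0*1*(-1)/21*0 = -0*(-1)/21*0 = -21*0*0 = 0*0 = 0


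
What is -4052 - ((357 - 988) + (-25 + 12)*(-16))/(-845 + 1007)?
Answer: -72889/18 ≈ -4049.4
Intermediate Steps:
-4052 - ((357 - 988) + (-25 + 12)*(-16))/(-845 + 1007) = -4052 - (-631 - 13*(-16))/162 = -4052 - (-631 + 208)/162 = -4052 - (-423)/162 = -4052 - 1*(-47/18) = -4052 + 47/18 = -72889/18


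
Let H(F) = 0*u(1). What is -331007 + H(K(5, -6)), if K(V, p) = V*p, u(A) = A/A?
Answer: -331007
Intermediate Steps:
u(A) = 1
H(F) = 0 (H(F) = 0*1 = 0)
-331007 + H(K(5, -6)) = -331007 + 0 = -331007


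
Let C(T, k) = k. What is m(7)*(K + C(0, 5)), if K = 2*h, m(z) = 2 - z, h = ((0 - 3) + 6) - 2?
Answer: -35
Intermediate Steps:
h = 1 (h = (-3 + 6) - 2 = 3 - 2 = 1)
K = 2 (K = 2*1 = 2)
m(7)*(K + C(0, 5)) = (2 - 1*7)*(2 + 5) = (2 - 7)*7 = -5*7 = -35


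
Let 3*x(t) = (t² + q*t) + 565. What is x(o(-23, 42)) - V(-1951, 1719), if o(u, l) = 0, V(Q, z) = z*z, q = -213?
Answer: -8864318/3 ≈ -2.9548e+6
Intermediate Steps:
V(Q, z) = z²
x(t) = 565/3 - 71*t + t²/3 (x(t) = ((t² - 213*t) + 565)/3 = (565 + t² - 213*t)/3 = 565/3 - 71*t + t²/3)
x(o(-23, 42)) - V(-1951, 1719) = (565/3 - 71*0 + (⅓)*0²) - 1*1719² = (565/3 + 0 + (⅓)*0) - 1*2954961 = (565/3 + 0 + 0) - 2954961 = 565/3 - 2954961 = -8864318/3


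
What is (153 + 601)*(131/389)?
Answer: 98774/389 ≈ 253.92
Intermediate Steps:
(153 + 601)*(131/389) = 754*(131*(1/389)) = 754*(131/389) = 98774/389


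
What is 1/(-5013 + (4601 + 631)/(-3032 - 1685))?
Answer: -4717/23651553 ≈ -0.00019944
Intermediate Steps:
1/(-5013 + (4601 + 631)/(-3032 - 1685)) = 1/(-5013 + 5232/(-4717)) = 1/(-5013 + 5232*(-1/4717)) = 1/(-5013 - 5232/4717) = 1/(-23651553/4717) = -4717/23651553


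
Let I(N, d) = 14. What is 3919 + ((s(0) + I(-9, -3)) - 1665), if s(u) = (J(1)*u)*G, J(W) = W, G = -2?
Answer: 2268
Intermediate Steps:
s(u) = -2*u (s(u) = (1*u)*(-2) = u*(-2) = -2*u)
3919 + ((s(0) + I(-9, -3)) - 1665) = 3919 + ((-2*0 + 14) - 1665) = 3919 + ((0 + 14) - 1665) = 3919 + (14 - 1665) = 3919 - 1651 = 2268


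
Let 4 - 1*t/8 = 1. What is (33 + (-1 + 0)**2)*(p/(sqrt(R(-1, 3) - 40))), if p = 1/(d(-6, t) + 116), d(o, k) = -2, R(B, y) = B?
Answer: -17*I*sqrt(41)/2337 ≈ -0.046578*I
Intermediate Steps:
t = 24 (t = 32 - 8*1 = 32 - 8 = 24)
p = 1/114 (p = 1/(-2 + 116) = 1/114 ≈ 0.0087719)
(33 + (-1 + 0)**2)*(p/(sqrt(R(-1, 3) - 40))) = (33 + (-1 + 0)**2)*(1/(114*(sqrt(-1 - 40)))) = (33 + (-1)**2)*(1/(114*(sqrt(-41)))) = (33 + 1)*(1/(114*((I*sqrt(41))))) = 34*((-I*sqrt(41)/41)/114) = 34*(-I*sqrt(41)/4674) = -17*I*sqrt(41)/2337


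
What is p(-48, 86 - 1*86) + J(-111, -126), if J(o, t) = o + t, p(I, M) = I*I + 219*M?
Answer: 2067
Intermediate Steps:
p(I, M) = I**2 + 219*M
p(-48, 86 - 1*86) + J(-111, -126) = ((-48)**2 + 219*(86 - 1*86)) + (-111 - 126) = (2304 + 219*(86 - 86)) - 237 = (2304 + 219*0) - 237 = (2304 + 0) - 237 = 2304 - 237 = 2067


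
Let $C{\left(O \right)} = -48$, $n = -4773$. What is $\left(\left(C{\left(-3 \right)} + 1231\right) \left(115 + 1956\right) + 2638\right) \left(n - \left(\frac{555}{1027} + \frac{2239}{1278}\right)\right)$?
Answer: $- \frac{15372109763736911}{1312506} \approx -1.1712 \cdot 10^{10}$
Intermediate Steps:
$\left(\left(C{\left(-3 \right)} + 1231\right) \left(115 + 1956\right) + 2638\right) \left(n - \left(\frac{555}{1027} + \frac{2239}{1278}\right)\right) = \left(\left(-48 + 1231\right) \left(115 + 1956\right) + 2638\right) \left(-4773 - \left(\frac{555}{1027} + \frac{2239}{1278}\right)\right) = \left(1183 \cdot 2071 + 2638\right) \left(-4773 - \frac{3008743}{1312506}\right) = \left(2449993 + 2638\right) \left(-4773 - \frac{3008743}{1312506}\right) = 2452631 \left(-4773 - \frac{3008743}{1312506}\right) = 2452631 \left(- \frac{6267599881}{1312506}\right) = - \frac{15372109763736911}{1312506}$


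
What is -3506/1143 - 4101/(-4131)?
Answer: -362809/174879 ≈ -2.0746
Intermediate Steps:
-3506/1143 - 4101/(-4131) = -3506*1/1143 - 4101*(-1/4131) = -3506/1143 + 1367/1377 = -362809/174879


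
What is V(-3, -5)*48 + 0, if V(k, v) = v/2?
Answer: -120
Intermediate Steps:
V(k, v) = v/2 (V(k, v) = v*(½) = v/2)
V(-3, -5)*48 + 0 = ((½)*(-5))*48 + 0 = -5/2*48 + 0 = -120 + 0 = -120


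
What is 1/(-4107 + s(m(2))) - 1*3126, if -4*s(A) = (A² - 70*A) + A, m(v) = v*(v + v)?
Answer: -12457111/3985 ≈ -3126.0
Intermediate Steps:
m(v) = 2*v² (m(v) = v*(2*v) = 2*v²)
s(A) = -A²/4 + 69*A/4 (s(A) = -((A² - 70*A) + A)/4 = -(A² - 69*A)/4 = -A²/4 + 69*A/4)
1/(-4107 + s(m(2))) - 1*3126 = 1/(-4107 + (2*2²)*(69 - 2*2²)/4) - 1*3126 = 1/(-4107 + (2*4)*(69 - 2*4)/4) - 3126 = 1/(-4107 + (¼)*8*(69 - 1*8)) - 3126 = 1/(-4107 + (¼)*8*(69 - 8)) - 3126 = 1/(-4107 + (¼)*8*61) - 3126 = 1/(-4107 + 122) - 3126 = 1/(-3985) - 3126 = -1/3985 - 3126 = -12457111/3985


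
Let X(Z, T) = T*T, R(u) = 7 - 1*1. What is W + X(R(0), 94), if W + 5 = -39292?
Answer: -30461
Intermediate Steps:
R(u) = 6 (R(u) = 7 - 1 = 6)
X(Z, T) = T²
W = -39297 (W = -5 - 39292 = -39297)
W + X(R(0), 94) = -39297 + 94² = -39297 + 8836 = -30461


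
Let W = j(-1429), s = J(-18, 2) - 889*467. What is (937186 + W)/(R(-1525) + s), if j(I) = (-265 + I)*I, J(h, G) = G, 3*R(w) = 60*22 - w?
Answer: -5036868/621319 ≈ -8.1067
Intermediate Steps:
R(w) = 440 - w/3 (R(w) = (60*22 - w)/3 = (1320 - w)/3 = 440 - w/3)
j(I) = I*(-265 + I)
s = -415161 (s = 2 - 889*467 = 2 - 415163 = -415161)
W = 2420726 (W = -1429*(-265 - 1429) = -1429*(-1694) = 2420726)
(937186 + W)/(R(-1525) + s) = (937186 + 2420726)/((440 - ⅓*(-1525)) - 415161) = 3357912/((440 + 1525/3) - 415161) = 3357912/(2845/3 - 415161) = 3357912/(-1242638/3) = 3357912*(-3/1242638) = -5036868/621319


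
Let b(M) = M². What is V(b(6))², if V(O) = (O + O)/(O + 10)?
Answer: 1296/529 ≈ 2.4499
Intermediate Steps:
V(O) = 2*O/(10 + O) (V(O) = (2*O)/(10 + O) = 2*O/(10 + O))
V(b(6))² = (2*6²/(10 + 6²))² = (2*36/(10 + 36))² = (2*36/46)² = (2*36*(1/46))² = (36/23)² = 1296/529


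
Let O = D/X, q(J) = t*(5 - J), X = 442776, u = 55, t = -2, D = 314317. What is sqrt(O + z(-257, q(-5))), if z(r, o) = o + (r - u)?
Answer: I*sqrt(44978963010)/11652 ≈ 18.201*I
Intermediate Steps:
q(J) = -10 + 2*J (q(J) = -2*(5 - J) = -10 + 2*J)
z(r, o) = -55 + o + r (z(r, o) = o + (r - 1*55) = o + (r - 55) = o + (-55 + r) = -55 + o + r)
O = 16543/23304 (O = 314317/442776 = 314317*(1/442776) = 16543/23304 ≈ 0.70988)
sqrt(O + z(-257, q(-5))) = sqrt(16543/23304 + (-55 + (-10 + 2*(-5)) - 257)) = sqrt(16543/23304 + (-55 + (-10 - 10) - 257)) = sqrt(16543/23304 + (-55 - 20 - 257)) = sqrt(16543/23304 - 332) = sqrt(-7720385/23304) = I*sqrt(44978963010)/11652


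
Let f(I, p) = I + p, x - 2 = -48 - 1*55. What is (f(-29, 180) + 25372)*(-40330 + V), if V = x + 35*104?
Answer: -939016693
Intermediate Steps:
x = -101 (x = 2 + (-48 - 1*55) = 2 + (-48 - 55) = 2 - 103 = -101)
V = 3539 (V = -101 + 35*104 = -101 + 3640 = 3539)
(f(-29, 180) + 25372)*(-40330 + V) = ((-29 + 180) + 25372)*(-40330 + 3539) = (151 + 25372)*(-36791) = 25523*(-36791) = -939016693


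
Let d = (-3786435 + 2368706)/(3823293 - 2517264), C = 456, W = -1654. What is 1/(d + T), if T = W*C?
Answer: -1306029/985039834225 ≈ -1.3259e-6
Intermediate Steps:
T = -754224 (T = -1654*456 = -754224)
d = -1417729/1306029 ≈ -1.0855
1/(d + T) = 1/(-1417729/1306029 - 754224) = 1/(-985039834225/1306029) = -1306029/985039834225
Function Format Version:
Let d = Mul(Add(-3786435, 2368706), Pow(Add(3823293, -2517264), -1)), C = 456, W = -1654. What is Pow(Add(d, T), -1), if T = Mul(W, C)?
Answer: Rational(-1306029, 985039834225) ≈ -1.3259e-6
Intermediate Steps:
T = -754224 (T = Mul(-1654, 456) = -754224)
d = Rational(-1417729, 1306029) (d = Mul(-1417729, Pow(1306029, -1)) = Mul(-1417729, Rational(1, 1306029)) = Rational(-1417729, 1306029) ≈ -1.0855)
Pow(Add(d, T), -1) = Pow(Add(Rational(-1417729, 1306029), -754224), -1) = Pow(Rational(-985039834225, 1306029), -1) = Rational(-1306029, 985039834225)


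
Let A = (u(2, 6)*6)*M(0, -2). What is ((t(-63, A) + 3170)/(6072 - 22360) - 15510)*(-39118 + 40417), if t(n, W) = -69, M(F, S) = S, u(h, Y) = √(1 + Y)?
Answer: -328166345319/16288 ≈ -2.0148e+7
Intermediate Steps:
A = -12*√7 (A = (√(1 + 6)*6)*(-2) = (√7*6)*(-2) = (6*√7)*(-2) = -12*√7 ≈ -31.749)
((t(-63, A) + 3170)/(6072 - 22360) - 15510)*(-39118 + 40417) = ((-69 + 3170)/(6072 - 22360) - 15510)*(-39118 + 40417) = (3101/(-16288) - 15510)*1299 = (3101*(-1/16288) - 15510)*1299 = (-3101/16288 - 15510)*1299 = -252629981/16288*1299 = -328166345319/16288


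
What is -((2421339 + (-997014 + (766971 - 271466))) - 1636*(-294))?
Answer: -2400814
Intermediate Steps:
-((2421339 + (-997014 + (766971 - 271466))) - 1636*(-294)) = -((2421339 + (-997014 + 495505)) + 480984) = -((2421339 - 501509) + 480984) = -(1919830 + 480984) = -1*2400814 = -2400814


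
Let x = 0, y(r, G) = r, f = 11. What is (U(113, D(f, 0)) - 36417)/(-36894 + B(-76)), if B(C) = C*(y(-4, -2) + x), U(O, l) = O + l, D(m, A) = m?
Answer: 36293/36590 ≈ 0.99188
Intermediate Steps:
B(C) = -4*C (B(C) = C*(-4 + 0) = C*(-4) = -4*C)
(U(113, D(f, 0)) - 36417)/(-36894 + B(-76)) = ((113 + 11) - 36417)/(-36894 - 4*(-76)) = (124 - 36417)/(-36894 + 304) = -36293/(-36590) = -36293*(-1/36590) = 36293/36590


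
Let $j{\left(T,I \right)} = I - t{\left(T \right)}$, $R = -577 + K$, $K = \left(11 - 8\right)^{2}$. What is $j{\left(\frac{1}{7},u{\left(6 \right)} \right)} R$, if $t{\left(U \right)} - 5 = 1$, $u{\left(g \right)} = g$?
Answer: $0$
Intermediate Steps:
$K = 9$ ($K = 3^{2} = 9$)
$t{\left(U \right)} = 6$ ($t{\left(U \right)} = 5 + 1 = 6$)
$R = -568$ ($R = -577 + 9 = -568$)
$j{\left(T,I \right)} = -6 + I$ ($j{\left(T,I \right)} = I - 6 = -6 + I$)
$j{\left(\frac{1}{7},u{\left(6 \right)} \right)} R = \left(-6 + 6\right) \left(-568\right) = 0 \left(-568\right) = 0$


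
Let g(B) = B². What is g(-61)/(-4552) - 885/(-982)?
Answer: 187249/2235032 ≈ 0.083779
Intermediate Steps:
g(-61)/(-4552) - 885/(-982) = (-61)²/(-4552) - 885/(-982) = 3721*(-1/4552) - 885*(-1/982) = -3721/4552 + 885/982 = 187249/2235032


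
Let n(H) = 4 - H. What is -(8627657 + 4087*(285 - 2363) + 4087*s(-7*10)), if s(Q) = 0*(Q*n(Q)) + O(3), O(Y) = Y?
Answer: -147132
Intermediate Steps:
s(Q) = 3 (s(Q) = 0*(Q*(4 - Q)) + 3 = 0 + 3 = 3)
-(8627657 + 4087*(285 - 2363) + 4087*s(-7*10)) = -(8639918 + 4087*(285 - 2363)) = -4087/(1/(3 + (-2078 + 2111))) = -4087/(1/(3 + 33)) = -4087/(1/36) = -4087/1/36 = -4087*36 = -147132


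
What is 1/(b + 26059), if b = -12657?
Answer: 1/13402 ≈ 7.4616e-5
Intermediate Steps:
1/(b + 26059) = 1/(-12657 + 26059) = 1/13402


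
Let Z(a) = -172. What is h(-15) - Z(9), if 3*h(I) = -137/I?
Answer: 7877/45 ≈ 175.04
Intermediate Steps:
h(I) = -137/(3*I) (h(I) = (-137/I)/3 = -137/(3*I))
h(-15) - Z(9) = -137/3/(-15) - 1*(-172) = -137/3*(-1/15) + 172 = 137/45 + 172 = 7877/45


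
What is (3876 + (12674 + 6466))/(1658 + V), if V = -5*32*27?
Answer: -11508/1331 ≈ -8.6461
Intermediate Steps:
V = -4320 (V = -160*27 = -4320)
(3876 + (12674 + 6466))/(1658 + V) = (3876 + (12674 + 6466))/(1658 - 4320) = (3876 + 19140)/(-2662) = 23016*(-1/2662) = -11508/1331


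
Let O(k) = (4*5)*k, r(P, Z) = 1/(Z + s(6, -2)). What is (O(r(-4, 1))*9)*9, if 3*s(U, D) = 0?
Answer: 1620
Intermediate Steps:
s(U, D) = 0 (s(U, D) = (1/3)*0 = 0)
r(P, Z) = 1/Z (r(P, Z) = 1/(Z + 0) = 1/Z)
O(k) = 20*k
(O(r(-4, 1))*9)*9 = ((20/1)*9)*9 = ((20*1)*9)*9 = (20*9)*9 = 180*9 = 1620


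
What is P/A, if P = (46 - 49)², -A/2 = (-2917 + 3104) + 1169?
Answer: -3/904 ≈ -0.0033186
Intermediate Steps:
A = -2712 (A = -2*((-2917 + 3104) + 1169) = -2*(187 + 1169) = -2*1356 = -2712)
P = 9 (P = (-3)² = 9)
P/A = 9/(-2712) = 9*(-1/2712) = -3/904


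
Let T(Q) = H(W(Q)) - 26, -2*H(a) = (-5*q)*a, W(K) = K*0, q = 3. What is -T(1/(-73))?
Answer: 26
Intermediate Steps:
W(K) = 0
H(a) = 15*a/2 (H(a) = -(-5*3)*a/2 = -(-15)*a/2 = 15*a/2)
T(Q) = -26 (T(Q) = (15/2)*0 - 26 = 0 - 26 = -26)
-T(1/(-73)) = -1*(-26) = 26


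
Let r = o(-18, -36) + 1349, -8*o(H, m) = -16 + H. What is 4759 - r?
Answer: 13623/4 ≈ 3405.8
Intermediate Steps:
o(H, m) = 2 - H/8 (o(H, m) = -(-16 + H)/8 = 2 - H/8)
r = 5413/4 (r = (2 - 1/8*(-18)) + 1349 = (2 + 9/4) + 1349 = 17/4 + 1349 = 5413/4 ≈ 1353.3)
4759 - r = 4759 - 1*5413/4 = 4759 - 5413/4 = 13623/4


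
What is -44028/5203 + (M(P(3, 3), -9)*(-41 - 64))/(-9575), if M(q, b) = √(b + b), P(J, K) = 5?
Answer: -44028/5203 + 63*I*√2/1915 ≈ -8.462 + 0.046525*I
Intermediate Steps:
M(q, b) = √2*√b (M(q, b) = √(2*b) = √2*√b)
-44028/5203 + (M(P(3, 3), -9)*(-41 - 64))/(-9575) = -44028/5203 + ((√2*√(-9))*(-41 - 64))/(-9575) = -44028*1/5203 + ((√2*(3*I))*(-105))*(-1/9575) = -44028/5203 + ((3*I*√2)*(-105))*(-1/9575) = -44028/5203 - 315*I*√2*(-1/9575) = -44028/5203 + 63*I*√2/1915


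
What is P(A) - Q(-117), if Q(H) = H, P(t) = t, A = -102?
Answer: 15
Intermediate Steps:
P(A) - Q(-117) = -102 - 1*(-117) = -102 + 117 = 15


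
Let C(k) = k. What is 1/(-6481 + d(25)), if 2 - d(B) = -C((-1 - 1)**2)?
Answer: -1/6475 ≈ -0.00015444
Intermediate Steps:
d(B) = 6 (d(B) = 2 - (-1)*(-1 - 1)**2 = 2 - (-1)*(-2)**2 = 2 - (-1)*4 = 2 - 1*(-4) = 2 + 4 = 6)
1/(-6481 + d(25)) = 1/(-6481 + 6) = 1/(-6475) = -1/6475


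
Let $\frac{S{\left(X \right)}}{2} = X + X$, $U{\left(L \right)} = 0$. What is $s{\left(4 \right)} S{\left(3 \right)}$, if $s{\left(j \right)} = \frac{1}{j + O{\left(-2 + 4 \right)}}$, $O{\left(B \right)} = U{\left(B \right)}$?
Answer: $3$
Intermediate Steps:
$O{\left(B \right)} = 0$
$S{\left(X \right)} = 4 X$ ($S{\left(X \right)} = 2 \left(X + X\right) = 2 \cdot 2 X = 4 X$)
$s{\left(j \right)} = \frac{1}{j}$ ($s{\left(j \right)} = \frac{1}{j + 0} = \frac{1}{j}$)
$s{\left(4 \right)} S{\left(3 \right)} = \frac{4 \cdot 3}{4} = \frac{1}{4} \cdot 12 = 3$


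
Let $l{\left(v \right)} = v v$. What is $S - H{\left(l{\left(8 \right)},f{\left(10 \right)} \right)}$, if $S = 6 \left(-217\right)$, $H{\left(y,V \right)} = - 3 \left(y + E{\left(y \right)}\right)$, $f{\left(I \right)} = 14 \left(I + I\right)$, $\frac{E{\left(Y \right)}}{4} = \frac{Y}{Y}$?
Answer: $-1098$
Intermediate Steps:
$E{\left(Y \right)} = 4$ ($E{\left(Y \right)} = 4 \frac{Y}{Y} = 4 \cdot 1 = 4$)
$f{\left(I \right)} = 28 I$ ($f{\left(I \right)} = 14 \cdot 2 I = 28 I$)
$l{\left(v \right)} = v^{2}$
$H{\left(y,V \right)} = -12 - 3 y$ ($H{\left(y,V \right)} = - 3 \left(y + 4\right) = - 3 \left(4 + y\right) = -12 - 3 y$)
$S = -1302$
$S - H{\left(l{\left(8 \right)},f{\left(10 \right)} \right)} = -1302 - \left(-12 - 3 \cdot 8^{2}\right) = -1302 - \left(-12 - 192\right) = -1302 - -204 = -1302 + 204 = -1098$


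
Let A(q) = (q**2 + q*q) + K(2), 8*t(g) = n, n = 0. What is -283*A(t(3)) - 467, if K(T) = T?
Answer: -1033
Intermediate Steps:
t(g) = 0 (t(g) = (1/8)*0 = 0)
A(q) = 2 + 2*q**2 (A(q) = (q**2 + q*q) + 2 = (q**2 + q**2) + 2 = 2*q**2 + 2 = 2 + 2*q**2)
-283*A(t(3)) - 467 = -283*(2 + 2*0**2) - 467 = -283*(2 + 2*0) - 467 = -283*(2 + 0) - 467 = -283*2 - 467 = -566 - 467 = -1033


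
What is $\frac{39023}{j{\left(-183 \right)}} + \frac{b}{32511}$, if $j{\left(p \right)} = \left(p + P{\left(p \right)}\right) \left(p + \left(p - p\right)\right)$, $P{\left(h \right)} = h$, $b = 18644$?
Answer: $\frac{839138195}{725840586} \approx 1.1561$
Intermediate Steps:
$j{\left(p \right)} = 2 p^{2}$ ($j{\left(p \right)} = \left(p + p\right) \left(p + \left(p - p\right)\right) = 2 p \left(p + 0\right) = 2 p p = 2 p^{2}$)
$\frac{39023}{j{\left(-183 \right)}} + \frac{b}{32511} = \frac{39023}{2 \left(-183\right)^{2}} + \frac{18644}{32511} = \frac{39023}{2 \cdot 33489} + 18644 \cdot \frac{1}{32511} = \frac{39023}{66978} + \frac{18644}{32511} = \frac{839138195}{725840586}$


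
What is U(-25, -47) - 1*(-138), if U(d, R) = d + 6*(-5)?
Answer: 83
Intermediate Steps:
U(d, R) = -30 + d (U(d, R) = d - 30 = -30 + d)
U(-25, -47) - 1*(-138) = (-30 - 25) - 1*(-138) = -55 + 138 = 83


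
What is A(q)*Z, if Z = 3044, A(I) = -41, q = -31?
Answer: -124804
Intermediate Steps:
A(q)*Z = -41*3044 = -124804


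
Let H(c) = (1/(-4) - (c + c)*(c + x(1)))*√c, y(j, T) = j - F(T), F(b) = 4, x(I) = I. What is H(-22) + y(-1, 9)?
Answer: -5 - 3697*I*√22/4 ≈ -5.0 - 4335.1*I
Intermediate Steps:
y(j, T) = -4 + j (y(j, T) = j - 1*4 = j - 4 = -4 + j)
H(c) = √c*(-¼ - 2*c*(1 + c)) (H(c) = (1/(-4) - (c + c)*(c + 1))*√c = (-¼ - 2*c*(1 + c))*√c = √c*(-¼ - 2*c*(1 + c)))
H(-22) + y(-1, 9) = √(-22)*(-1 - 8*(-22) - 8*(-22)²)/4 + (-4 - 1) = (I*√22)*(-1 + 176 - 8*484)/4 - 5 = (I*√22)*(-1 + 176 - 3872)/4 - 5 = (¼)*(I*√22)*(-3697) - 5 = -3697*I*√22/4 - 5 = -5 - 3697*I*√22/4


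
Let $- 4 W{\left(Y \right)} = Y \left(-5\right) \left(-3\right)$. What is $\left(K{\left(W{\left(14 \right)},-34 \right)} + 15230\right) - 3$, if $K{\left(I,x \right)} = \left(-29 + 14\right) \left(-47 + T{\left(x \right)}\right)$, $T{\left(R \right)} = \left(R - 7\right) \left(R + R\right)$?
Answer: $-25888$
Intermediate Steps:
$T{\left(R \right)} = 2 R \left(-7 + R\right)$ ($T{\left(R \right)} = \left(-7 + R\right) 2 R = 2 R \left(-7 + R\right)$)
$W{\left(Y \right)} = - \frac{15 Y}{4}$ ($W{\left(Y \right)} = - \frac{Y \left(-5\right) \left(-3\right)}{4} = - \frac{- 5 Y \left(-3\right)}{4} = - \frac{15 Y}{4}$)
$K{\left(I,x \right)} = 705 - 30 x \left(-7 + x\right)$ ($K{\left(I,x \right)} = \left(-29 + 14\right) \left(-47 + 2 x \left(-7 + x\right)\right) = - 15 \left(-47 + 2 x \left(-7 + x\right)\right) = 705 - 30 x \left(-7 + x\right)$)
$\left(K{\left(W{\left(14 \right)},-34 \right)} + 15230\right) - 3 = \left(\left(705 - - 1020 \left(-7 - 34\right)\right) + 15230\right) - 3 = \left(\left(705 - \left(-1020\right) \left(-41\right)\right) + 15230\right) - 3 = \left(\left(705 - 41820\right) + 15230\right) - 3 = \left(-41115 + 15230\right) - 3 = -25885 - 3 = -25888$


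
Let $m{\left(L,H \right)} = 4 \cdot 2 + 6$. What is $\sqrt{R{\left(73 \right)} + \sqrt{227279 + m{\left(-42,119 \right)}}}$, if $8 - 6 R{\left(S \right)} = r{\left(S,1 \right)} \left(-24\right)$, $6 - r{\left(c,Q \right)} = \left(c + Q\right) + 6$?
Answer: $\frac{\sqrt{-2652 + 9 \sqrt{227293}}}{3} \approx 13.494$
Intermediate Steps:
$m{\left(L,H \right)} = 14$ ($m{\left(L,H \right)} = 8 + 6 = 14$)
$r{\left(c,Q \right)} = - Q - c$ ($r{\left(c,Q \right)} = 6 - \left(\left(c + Q\right) + 6\right) = 6 - \left(\left(Q + c\right) + 6\right) = 6 - \left(6 + Q + c\right) = - Q - c$)
$R{\left(S \right)} = - \frac{8}{3} - 4 S$ ($R{\left(S \right)} = \frac{4}{3} - \frac{\left(\left(-1\right) 1 - S\right) \left(-24\right)}{6} = \frac{4}{3} - \frac{\left(-1 - S\right) \left(-24\right)}{6} = \frac{4}{3} - \frac{24 + 24 S}{6} = \frac{4}{3} - \left(4 + 4 S\right) = - \frac{8}{3} - 4 S$)
$\sqrt{R{\left(73 \right)} + \sqrt{227279 + m{\left(-42,119 \right)}}} = \sqrt{\left(- \frac{8}{3} - 292\right) + \sqrt{227279 + 14}} = \sqrt{\left(- \frac{8}{3} - 292\right) + \sqrt{227293}} = \sqrt{- \frac{884}{3} + \sqrt{227293}}$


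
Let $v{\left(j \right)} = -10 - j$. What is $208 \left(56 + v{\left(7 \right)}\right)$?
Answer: $8112$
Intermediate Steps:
$208 \left(56 + v{\left(7 \right)}\right) = 208 \left(56 - 17\right) = 208 \cdot 39 = 8112$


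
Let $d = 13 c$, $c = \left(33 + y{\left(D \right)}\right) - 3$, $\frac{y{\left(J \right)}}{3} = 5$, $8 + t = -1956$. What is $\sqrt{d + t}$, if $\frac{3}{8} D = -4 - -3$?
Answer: $i \sqrt{1379} \approx 37.135 i$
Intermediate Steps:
$t = -1964$ ($t = -8 - 1956 = -1964$)
$D = - \frac{8}{3}$ ($D = \frac{8 \left(-4 - -3\right)}{3} = \frac{8 \left(-4 + 3\right)}{3} = \frac{8}{3} \left(-1\right) = - \frac{8}{3} \approx -2.6667$)
$y{\left(J \right)} = 15$ ($y{\left(J \right)} = 3 \cdot 5 = 15$)
$c = 45$ ($c = \left(33 + 15\right) - 3 = 48 - 3 = 45$)
$d = 585$ ($d = 13 \cdot 45 = 585$)
$\sqrt{d + t} = \sqrt{585 - 1964} = \sqrt{-1379} = i \sqrt{1379}$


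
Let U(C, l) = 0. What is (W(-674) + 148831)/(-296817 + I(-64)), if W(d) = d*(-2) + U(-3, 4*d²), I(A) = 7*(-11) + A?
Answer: -150179/296958 ≈ -0.50572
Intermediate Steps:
I(A) = -77 + A
W(d) = -2*d (W(d) = d*(-2) + 0 = -2*d + 0 = -2*d)
(W(-674) + 148831)/(-296817 + I(-64)) = (-2*(-674) + 148831)/(-296817 + (-77 - 64)) = (1348 + 148831)/(-296817 - 141) = 150179/(-296958) = 150179*(-1/296958) = -150179/296958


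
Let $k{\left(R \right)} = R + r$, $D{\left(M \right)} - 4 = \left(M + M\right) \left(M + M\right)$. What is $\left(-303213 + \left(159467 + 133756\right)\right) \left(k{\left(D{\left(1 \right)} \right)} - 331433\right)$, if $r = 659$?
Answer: $3304352340$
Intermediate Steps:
$D{\left(M \right)} = 4 + 4 M^{2}$ ($D{\left(M \right)} = 4 + \left(M + M\right) \left(M + M\right) = 4 + 2 M 2 M = 4 + 4 M^{2}$)
$k{\left(R \right)} = 659 + R$ ($k{\left(R \right)} = R + 659 = 659 + R$)
$\left(-303213 + \left(159467 + 133756\right)\right) \left(k{\left(D{\left(1 \right)} \right)} - 331433\right) = \left(-303213 + \left(159467 + 133756\right)\right) \left(\left(659 + \left(4 + 4 \cdot 1^{2}\right)\right) - 331433\right) = \left(-303213 + 293223\right) \left(\left(659 + \left(4 + 4 \cdot 1\right)\right) - 331433\right) = - 9990 \left(\left(659 + \left(4 + 4\right)\right) - 331433\right) = - 9990 \left(\left(659 + 8\right) - 331433\right) = - 9990 \left(667 - 331433\right) = \left(-9990\right) \left(-330766\right) = 3304352340$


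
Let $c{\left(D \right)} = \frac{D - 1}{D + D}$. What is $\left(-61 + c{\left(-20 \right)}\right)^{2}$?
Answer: $\frac{5851561}{1600} \approx 3657.2$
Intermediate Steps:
$c{\left(D \right)} = \frac{-1 + D}{2 D}$
$\left(-61 + c{\left(-20 \right)}\right)^{2} = \left(-61 + \frac{-1 - 20}{2 \left(-20\right)}\right)^{2} = \left(-61 + \frac{1}{2} \left(- \frac{1}{20}\right) \left(-21\right)\right)^{2} = \left(-61 + \frac{21}{40}\right)^{2} = \left(- \frac{2419}{40}\right)^{2} = \frac{5851561}{1600}$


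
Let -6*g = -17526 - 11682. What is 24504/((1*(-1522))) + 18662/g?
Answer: -22720477/1852274 ≈ -12.266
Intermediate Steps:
g = 4868 (g = -(-17526 - 11682)/6 = -⅙*(-29208) = 4868)
24504/((1*(-1522))) + 18662/g = 24504/((1*(-1522))) + 18662/4868 = 24504/(-1522) + 18662*(1/4868) = 24504*(-1/1522) + 9331/2434 = -12252/761 + 9331/2434 = -22720477/1852274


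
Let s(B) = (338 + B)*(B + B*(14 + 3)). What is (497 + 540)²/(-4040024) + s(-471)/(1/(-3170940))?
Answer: -14444982589491464809/4040024 ≈ -3.5755e+12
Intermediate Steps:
s(B) = 18*B*(338 + B) (s(B) = (338 + B)*(B + B*17) = (338 + B)*(B + 17*B) = (338 + B)*(18*B) = 18*B*(338 + B))
(497 + 540)²/(-4040024) + s(-471)/(1/(-3170940)) = (497 + 540)²/(-4040024) + (18*(-471)*(338 - 471))/(1/(-3170940)) = 1037²*(-1/4040024) + (18*(-471)*(-133))/(-1/3170940) = 1075369*(-1/4040024) + 1127574*(-3170940) = -1075369/4040024 - 3575469499560 = -14444982589491464809/4040024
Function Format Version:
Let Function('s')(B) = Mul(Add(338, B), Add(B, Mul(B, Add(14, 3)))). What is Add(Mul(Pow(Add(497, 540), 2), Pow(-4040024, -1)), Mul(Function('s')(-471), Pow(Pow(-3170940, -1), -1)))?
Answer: Rational(-14444982589491464809, 4040024) ≈ -3.5755e+12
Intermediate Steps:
Function('s')(B) = Mul(18, B, Add(338, B)) (Function('s')(B) = Mul(Add(338, B), Add(B, Mul(B, 17))) = Mul(Add(338, B), Add(B, Mul(17, B))) = Mul(Add(338, B), Mul(18, B)) = Mul(18, B, Add(338, B)))
Add(Mul(Pow(Add(497, 540), 2), Pow(-4040024, -1)), Mul(Function('s')(-471), Pow(Pow(-3170940, -1), -1))) = Add(Mul(Pow(Add(497, 540), 2), Pow(-4040024, -1)), Mul(Mul(18, -471, Add(338, -471)), Pow(Pow(-3170940, -1), -1))) = Add(Mul(Pow(1037, 2), Rational(-1, 4040024)), Mul(Mul(18, -471, -133), Pow(Rational(-1, 3170940), -1))) = Add(Mul(1075369, Rational(-1, 4040024)), Mul(1127574, -3170940)) = Add(Rational(-1075369, 4040024), -3575469499560) = Rational(-14444982589491464809, 4040024)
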